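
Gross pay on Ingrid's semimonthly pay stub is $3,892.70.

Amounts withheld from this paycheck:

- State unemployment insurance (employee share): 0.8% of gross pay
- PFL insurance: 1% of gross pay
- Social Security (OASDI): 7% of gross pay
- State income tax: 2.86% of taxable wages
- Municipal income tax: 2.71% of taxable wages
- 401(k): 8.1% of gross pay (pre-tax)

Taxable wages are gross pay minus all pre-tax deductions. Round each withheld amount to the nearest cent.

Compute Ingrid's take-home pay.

$3,035.57

401(k): $3,892.70 × 0.081 = $315.31
Taxable wages = $3,892.70 − $315.31 = $3,577.39
State income tax: $3,577.39 × 0.0286 = $102.31
Municipal income tax: $3,577.39 × 0.0271 = $96.95
PFL insurance: $3,892.70 × 0.01 = $38.93
State unemployment insurance (employee share): $3,892.70 × 0.008 = $31.14
Social Security (OASDI): $3,892.70 × 0.07 = $272.49
Total deductions = $315.31 + $102.31 + $96.95 + $38.93 + $31.14 + $272.49 = $857.13
Net pay = $3,892.70 − $857.13 = $3,035.57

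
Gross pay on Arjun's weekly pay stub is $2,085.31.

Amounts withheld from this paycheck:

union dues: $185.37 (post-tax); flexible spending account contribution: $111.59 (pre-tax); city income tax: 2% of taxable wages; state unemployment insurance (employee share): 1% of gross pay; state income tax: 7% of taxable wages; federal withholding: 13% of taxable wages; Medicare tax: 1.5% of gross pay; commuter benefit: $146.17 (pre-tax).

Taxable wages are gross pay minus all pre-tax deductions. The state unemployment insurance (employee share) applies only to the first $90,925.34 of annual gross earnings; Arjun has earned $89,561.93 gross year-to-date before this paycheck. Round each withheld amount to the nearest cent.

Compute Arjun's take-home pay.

$1,195.21

Flexible spending account contribution: $111.59
Commuter benefit: $146.17
Pre-tax total = $111.59 + $146.17 = $257.76
Taxable wages = $2,085.31 − $257.76 = $1,827.55
Federal withholding: $1,827.55 × 0.13 = $237.58
State income tax: $1,827.55 × 0.07 = $127.93
City income tax: $1,827.55 × 0.02 = $36.55
State unemployment insurance (employee share): only $90,925.34 − $89,561.93 = $1,363.41 of this check is subject → $1,363.41 × 0.01 = $13.63
Medicare tax: $2,085.31 × 0.015 = $31.28
Union dues: $185.37
Total deductions = $111.59 + $146.17 + $237.58 + $127.93 + $36.55 + $13.63 + $31.28 + $185.37 = $890.10
Net pay = $2,085.31 − $890.10 = $1,195.21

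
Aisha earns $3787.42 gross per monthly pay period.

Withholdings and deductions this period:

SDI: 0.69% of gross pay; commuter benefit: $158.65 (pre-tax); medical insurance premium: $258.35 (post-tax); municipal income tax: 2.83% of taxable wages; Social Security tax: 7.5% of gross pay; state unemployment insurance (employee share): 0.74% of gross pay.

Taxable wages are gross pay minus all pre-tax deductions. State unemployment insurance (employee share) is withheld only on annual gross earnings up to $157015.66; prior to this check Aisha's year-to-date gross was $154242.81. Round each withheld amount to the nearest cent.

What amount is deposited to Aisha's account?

Commuter benefit: $158.65
Taxable wages = $3787.42 − $158.65 = $3628.77
Municipal income tax: $3628.77 × 0.0283 = $102.69
Social Security tax: $3787.42 × 0.075 = $284.06
SDI: $3787.42 × 0.0069 = $26.13
State unemployment insurance (employee share): only $157015.66 − $154242.81 = $2772.85 of this check is subject → $2772.85 × 0.0074 = $20.52
Medical insurance premium: $258.35
Total deductions = $158.65 + $102.69 + $284.06 + $26.13 + $20.52 + $258.35 = $850.40
Net pay = $3787.42 − $850.40 = $2937.02

$2937.02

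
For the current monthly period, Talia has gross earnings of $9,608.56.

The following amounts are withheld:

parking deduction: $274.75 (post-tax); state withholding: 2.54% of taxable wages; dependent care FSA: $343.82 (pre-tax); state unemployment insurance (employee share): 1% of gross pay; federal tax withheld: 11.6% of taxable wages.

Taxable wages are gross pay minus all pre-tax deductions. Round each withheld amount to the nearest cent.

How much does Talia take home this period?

Dependent care FSA: $343.82
Taxable wages = $9,608.56 − $343.82 = $9,264.74
Federal tax withheld: $9,264.74 × 0.116 = $1,074.71
State withholding: $9,264.74 × 0.0254 = $235.32
State unemployment insurance (employee share): $9,608.56 × 0.01 = $96.09
Parking deduction: $274.75
Total deductions = $343.82 + $1,074.71 + $235.32 + $96.09 + $274.75 = $2,024.69
Net pay = $9,608.56 − $2,024.69 = $7,583.87

$7,583.87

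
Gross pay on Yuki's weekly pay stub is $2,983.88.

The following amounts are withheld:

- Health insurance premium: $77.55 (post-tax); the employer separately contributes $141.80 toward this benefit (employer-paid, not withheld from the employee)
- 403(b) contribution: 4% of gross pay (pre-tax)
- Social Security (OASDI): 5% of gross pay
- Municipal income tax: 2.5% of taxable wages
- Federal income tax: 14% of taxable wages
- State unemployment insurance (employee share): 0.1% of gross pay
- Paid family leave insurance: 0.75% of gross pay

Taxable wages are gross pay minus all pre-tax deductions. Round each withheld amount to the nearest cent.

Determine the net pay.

403(b) contribution: $2,983.88 × 0.04 = $119.36
Taxable wages = $2,983.88 − $119.36 = $2,864.52
Federal income tax: $2,864.52 × 0.14 = $401.03
Municipal income tax: $2,864.52 × 0.025 = $71.61
Social Security (OASDI): $2,983.88 × 0.05 = $149.19
State unemployment insurance (employee share): $2,983.88 × 0.001 = $2.98
Paid family leave insurance: $2,983.88 × 0.0075 = $22.38
Health insurance premium: $77.55
(Employer's $141.80 toward health insurance premium is not withheld from the employee.)
Total deductions = $119.36 + $401.03 + $71.61 + $149.19 + $2.98 + $22.38 + $77.55 = $844.10
Net pay = $2,983.88 − $844.10 = $2,139.78

$2,139.78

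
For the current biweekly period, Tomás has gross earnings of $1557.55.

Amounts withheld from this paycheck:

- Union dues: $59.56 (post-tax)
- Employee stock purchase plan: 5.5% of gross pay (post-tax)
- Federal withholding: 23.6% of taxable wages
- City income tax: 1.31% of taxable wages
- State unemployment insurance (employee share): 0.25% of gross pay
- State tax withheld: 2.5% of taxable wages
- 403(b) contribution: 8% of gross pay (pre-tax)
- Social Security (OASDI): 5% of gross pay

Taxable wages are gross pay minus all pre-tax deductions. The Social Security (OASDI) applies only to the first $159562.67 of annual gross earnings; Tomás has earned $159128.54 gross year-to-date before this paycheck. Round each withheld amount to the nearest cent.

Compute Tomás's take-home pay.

$869.35

403(b) contribution: $1557.55 × 0.08 = $124.60
Taxable wages = $1557.55 − $124.60 = $1432.95
Federal withholding: $1432.95 × 0.236 = $338.18
State tax withheld: $1432.95 × 0.025 = $35.82
City income tax: $1432.95 × 0.0131 = $18.77
Social Security (OASDI): only $159562.67 − $159128.54 = $434.13 of this check is subject → $434.13 × 0.05 = $21.71
State unemployment insurance (employee share): $1557.55 × 0.0025 = $3.89
Employee stock purchase plan: $1557.55 × 0.055 = $85.67
Union dues: $59.56
Total deductions = $124.60 + $338.18 + $35.82 + $18.77 + $21.71 + $3.89 + $85.67 + $59.56 = $688.20
Net pay = $1557.55 − $688.20 = $869.35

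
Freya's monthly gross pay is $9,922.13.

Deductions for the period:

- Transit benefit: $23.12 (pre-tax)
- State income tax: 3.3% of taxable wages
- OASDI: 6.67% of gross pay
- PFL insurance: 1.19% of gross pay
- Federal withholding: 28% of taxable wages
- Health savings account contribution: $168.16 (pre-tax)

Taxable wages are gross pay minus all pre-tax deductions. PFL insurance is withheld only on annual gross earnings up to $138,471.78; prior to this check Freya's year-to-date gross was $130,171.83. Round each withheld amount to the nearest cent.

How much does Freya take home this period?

Health savings account contribution: $168.16
Transit benefit: $23.12
Pre-tax total = $168.16 + $23.12 = $191.28
Taxable wages = $9,922.13 − $191.28 = $9,730.85
State income tax: $9,730.85 × 0.033 = $321.12
Federal withholding: $9,730.85 × 0.28 = $2,724.64
OASDI: $9,922.13 × 0.0667 = $661.81
PFL insurance: only $138,471.78 − $130,171.83 = $8,299.95 of this check is subject → $8,299.95 × 0.0119 = $98.77
Total deductions = $168.16 + $23.12 + $321.12 + $2,724.64 + $661.81 + $98.77 = $3,997.62
Net pay = $9,922.13 − $3,997.62 = $5,924.51

$5,924.51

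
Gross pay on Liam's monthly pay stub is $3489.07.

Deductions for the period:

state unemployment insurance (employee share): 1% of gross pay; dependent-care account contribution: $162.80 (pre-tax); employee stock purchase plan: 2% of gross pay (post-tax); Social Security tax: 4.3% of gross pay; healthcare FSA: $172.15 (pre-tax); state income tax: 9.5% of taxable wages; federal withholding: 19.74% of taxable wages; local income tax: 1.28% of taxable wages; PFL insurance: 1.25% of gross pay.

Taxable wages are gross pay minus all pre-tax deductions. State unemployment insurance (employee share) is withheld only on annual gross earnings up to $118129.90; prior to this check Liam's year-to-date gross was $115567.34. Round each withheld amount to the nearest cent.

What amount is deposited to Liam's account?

$1902.44

Healthcare FSA: $172.15
Dependent-care account contribution: $162.80
Pre-tax total = $172.15 + $162.80 = $334.95
Taxable wages = $3489.07 − $334.95 = $3154.12
Federal withholding: $3154.12 × 0.1974 = $622.62
State income tax: $3154.12 × 0.095 = $299.64
Local income tax: $3154.12 × 0.0128 = $40.37
Social Security tax: $3489.07 × 0.043 = $150.03
PFL insurance: $3489.07 × 0.0125 = $43.61
State unemployment insurance (employee share): only $118129.90 − $115567.34 = $2562.56 of this check is subject → $2562.56 × 0.01 = $25.63
Employee stock purchase plan: $3489.07 × 0.02 = $69.78
Total deductions = $172.15 + $162.80 + $622.62 + $299.64 + $40.37 + $150.03 + $43.61 + $25.63 + $69.78 = $1586.63
Net pay = $3489.07 − $1586.63 = $1902.44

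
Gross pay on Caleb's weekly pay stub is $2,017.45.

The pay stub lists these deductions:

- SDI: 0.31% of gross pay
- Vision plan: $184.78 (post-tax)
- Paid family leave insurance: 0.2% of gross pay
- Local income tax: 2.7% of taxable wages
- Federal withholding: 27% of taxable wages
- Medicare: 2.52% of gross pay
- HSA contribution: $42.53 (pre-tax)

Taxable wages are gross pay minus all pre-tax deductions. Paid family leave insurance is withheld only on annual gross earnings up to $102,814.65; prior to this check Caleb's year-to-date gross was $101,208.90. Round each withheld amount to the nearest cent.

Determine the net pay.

$1,143.29

HSA contribution: $42.53
Taxable wages = $2,017.45 − $42.53 = $1,974.92
Local income tax: $1,974.92 × 0.027 = $53.32
Federal withholding: $1,974.92 × 0.27 = $533.23
SDI: $2,017.45 × 0.0031 = $6.25
Medicare: $2,017.45 × 0.0252 = $50.84
Paid family leave insurance: only $102,814.65 − $101,208.90 = $1,605.75 of this check is subject → $1,605.75 × 0.002 = $3.21
Vision plan: $184.78
Total deductions = $42.53 + $53.32 + $533.23 + $6.25 + $50.84 + $3.21 + $184.78 = $874.16
Net pay = $2,017.45 − $874.16 = $1,143.29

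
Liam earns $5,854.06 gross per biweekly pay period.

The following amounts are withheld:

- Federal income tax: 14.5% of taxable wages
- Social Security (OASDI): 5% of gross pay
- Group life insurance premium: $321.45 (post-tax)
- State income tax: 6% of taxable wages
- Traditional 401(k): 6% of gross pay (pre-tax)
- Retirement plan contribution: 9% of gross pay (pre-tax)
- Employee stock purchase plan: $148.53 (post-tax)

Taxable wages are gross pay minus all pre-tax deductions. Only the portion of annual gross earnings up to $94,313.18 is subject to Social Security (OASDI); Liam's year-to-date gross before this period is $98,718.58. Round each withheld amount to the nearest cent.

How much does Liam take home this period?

$3,485.90

Traditional 401(k): $5,854.06 × 0.06 = $351.24
Retirement plan contribution: $5,854.06 × 0.09 = $526.87
Pre-tax total = $351.24 + $526.87 = $878.11
Taxable wages = $5,854.06 − $878.11 = $4,975.95
Federal income tax: $4,975.95 × 0.145 = $721.51
State income tax: $4,975.95 × 0.06 = $298.56
Social Security (OASDI): annual cap $94,313.18 already reached (YTD $98,718.58), so $0.00
Group life insurance premium: $321.45
Employee stock purchase plan: $148.53
Total deductions = $351.24 + $526.87 + $721.51 + $298.56 + $0.00 + $321.45 + $148.53 = $2,368.16
Net pay = $5,854.06 − $2,368.16 = $3,485.90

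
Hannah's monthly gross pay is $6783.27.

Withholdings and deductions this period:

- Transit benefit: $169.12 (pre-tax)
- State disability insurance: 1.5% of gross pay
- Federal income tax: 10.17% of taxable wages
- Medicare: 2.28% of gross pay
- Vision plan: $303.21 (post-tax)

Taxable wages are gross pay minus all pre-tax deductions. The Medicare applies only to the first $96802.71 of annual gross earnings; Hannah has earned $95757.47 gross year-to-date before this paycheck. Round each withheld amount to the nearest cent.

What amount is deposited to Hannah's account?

Transit benefit: $169.12
Taxable wages = $6783.27 − $169.12 = $6614.15
Federal income tax: $6614.15 × 0.1017 = $672.66
State disability insurance: $6783.27 × 0.015 = $101.75
Medicare: only $96802.71 − $95757.47 = $1045.24 of this check is subject → $1045.24 × 0.0228 = $23.83
Vision plan: $303.21
Total deductions = $169.12 + $672.66 + $101.75 + $23.83 + $303.21 = $1270.57
Net pay = $6783.27 − $1270.57 = $5512.70

$5512.70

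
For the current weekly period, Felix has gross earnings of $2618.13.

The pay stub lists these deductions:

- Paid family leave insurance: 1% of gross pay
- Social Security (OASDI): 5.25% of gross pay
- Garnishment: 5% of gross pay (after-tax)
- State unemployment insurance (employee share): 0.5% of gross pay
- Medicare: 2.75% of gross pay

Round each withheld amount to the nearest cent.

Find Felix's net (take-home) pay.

$2238.50

State unemployment insurance (employee share): $2618.13 × 0.005 = $13.09
Paid family leave insurance: $2618.13 × 0.01 = $26.18
Medicare: $2618.13 × 0.0275 = $72.00
Social Security (OASDI): $2618.13 × 0.0525 = $137.45
Garnishment: $2618.13 × 0.05 = $130.91
Total deductions = $13.09 + $26.18 + $72.00 + $137.45 + $130.91 = $379.63
Net pay = $2618.13 − $379.63 = $2238.50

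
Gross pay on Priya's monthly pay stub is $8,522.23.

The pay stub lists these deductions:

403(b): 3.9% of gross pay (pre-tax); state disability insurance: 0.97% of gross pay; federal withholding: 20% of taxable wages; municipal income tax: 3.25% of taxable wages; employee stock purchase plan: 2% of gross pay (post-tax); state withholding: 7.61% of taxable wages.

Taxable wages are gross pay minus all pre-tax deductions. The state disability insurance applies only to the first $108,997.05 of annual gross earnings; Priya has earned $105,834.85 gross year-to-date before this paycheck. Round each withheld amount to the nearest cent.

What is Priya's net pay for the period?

$5,461.36

403(b): $8,522.23 × 0.039 = $332.37
Taxable wages = $8,522.23 − $332.37 = $8,189.86
Federal withholding: $8,189.86 × 0.2 = $1,637.97
Municipal income tax: $8,189.86 × 0.0325 = $266.17
State withholding: $8,189.86 × 0.0761 = $623.25
State disability insurance: only $108,997.05 − $105,834.85 = $3,162.20 of this check is subject → $3,162.20 × 0.0097 = $30.67
Employee stock purchase plan: $8,522.23 × 0.02 = $170.44
Total deductions = $332.37 + $1,637.97 + $266.17 + $623.25 + $30.67 + $170.44 = $3,060.87
Net pay = $8,522.23 − $3,060.87 = $5,461.36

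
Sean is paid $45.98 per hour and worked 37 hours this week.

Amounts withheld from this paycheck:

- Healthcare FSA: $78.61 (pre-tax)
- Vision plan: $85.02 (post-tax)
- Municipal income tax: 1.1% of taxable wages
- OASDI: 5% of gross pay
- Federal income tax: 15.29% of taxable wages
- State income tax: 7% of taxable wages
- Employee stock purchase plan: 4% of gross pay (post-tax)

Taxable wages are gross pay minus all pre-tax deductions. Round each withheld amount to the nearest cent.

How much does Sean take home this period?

Gross pay: 37 × $45.98 = $1,701.26
Healthcare FSA: $78.61
Taxable wages = $1,701.26 − $78.61 = $1,622.65
Municipal income tax: $1,622.65 × 0.011 = $17.85
State income tax: $1,622.65 × 0.07 = $113.59
Federal income tax: $1,622.65 × 0.1529 = $248.10
OASDI: $1,701.26 × 0.05 = $85.06
Employee stock purchase plan: $1,701.26 × 0.04 = $68.05
Vision plan: $85.02
Total deductions = $78.61 + $17.85 + $113.59 + $248.10 + $85.06 + $68.05 + $85.02 = $696.28
Net pay = $1,701.26 − $696.28 = $1,004.98

$1,004.98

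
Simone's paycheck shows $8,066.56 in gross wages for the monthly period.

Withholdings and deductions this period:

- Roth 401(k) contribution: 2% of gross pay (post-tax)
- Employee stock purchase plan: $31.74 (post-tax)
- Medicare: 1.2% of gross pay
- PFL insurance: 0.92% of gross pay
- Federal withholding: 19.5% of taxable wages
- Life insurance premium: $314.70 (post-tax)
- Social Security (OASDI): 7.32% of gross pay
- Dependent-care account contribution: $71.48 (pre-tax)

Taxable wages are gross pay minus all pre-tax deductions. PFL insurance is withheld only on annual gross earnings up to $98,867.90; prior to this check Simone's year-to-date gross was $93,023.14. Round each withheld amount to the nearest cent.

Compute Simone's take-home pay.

Dependent-care account contribution: $71.48
Taxable wages = $8,066.56 − $71.48 = $7,995.08
Federal withholding: $7,995.08 × 0.195 = $1,559.04
PFL insurance: only $98,867.90 − $93,023.14 = $5,844.76 of this check is subject → $5,844.76 × 0.0092 = $53.77
Social Security (OASDI): $8,066.56 × 0.0732 = $590.47
Medicare: $8,066.56 × 0.012 = $96.80
Roth 401(k) contribution: $8,066.56 × 0.02 = $161.33
Employee stock purchase plan: $31.74
Life insurance premium: $314.70
Total deductions = $71.48 + $1,559.04 + $53.77 + $590.47 + $96.80 + $161.33 + $31.74 + $314.70 = $2,879.33
Net pay = $8,066.56 − $2,879.33 = $5,187.23

$5,187.23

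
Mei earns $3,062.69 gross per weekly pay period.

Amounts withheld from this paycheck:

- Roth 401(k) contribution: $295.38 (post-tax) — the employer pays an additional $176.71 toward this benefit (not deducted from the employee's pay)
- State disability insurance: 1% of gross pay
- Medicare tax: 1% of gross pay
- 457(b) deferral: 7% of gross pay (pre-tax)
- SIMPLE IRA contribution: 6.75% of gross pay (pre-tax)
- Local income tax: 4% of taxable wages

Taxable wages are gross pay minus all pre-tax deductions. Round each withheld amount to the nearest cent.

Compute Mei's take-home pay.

$2,179.27

SIMPLE IRA contribution: $3,062.69 × 0.0675 = $206.73
457(b) deferral: $3,062.69 × 0.07 = $214.39
Pre-tax total = $206.73 + $214.39 = $421.12
Taxable wages = $3,062.69 − $421.12 = $2,641.57
Local income tax: $2,641.57 × 0.04 = $105.66
State disability insurance: $3,062.69 × 0.01 = $30.63
Medicare tax: $3,062.69 × 0.01 = $30.63
Roth 401(k) contribution: $295.38
(Employer's $176.71 toward Roth 401(k) contribution is not withheld from the employee.)
Total deductions = $206.73 + $214.39 + $105.66 + $30.63 + $30.63 + $295.38 = $883.42
Net pay = $3,062.69 − $883.42 = $2,179.27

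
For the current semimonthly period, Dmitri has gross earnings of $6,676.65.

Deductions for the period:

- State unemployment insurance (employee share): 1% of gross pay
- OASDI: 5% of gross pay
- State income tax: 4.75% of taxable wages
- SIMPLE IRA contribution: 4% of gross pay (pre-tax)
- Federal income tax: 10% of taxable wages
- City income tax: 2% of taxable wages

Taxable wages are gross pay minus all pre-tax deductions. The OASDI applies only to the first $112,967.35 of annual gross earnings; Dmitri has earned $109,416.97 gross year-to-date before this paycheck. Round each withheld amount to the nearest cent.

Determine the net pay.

SIMPLE IRA contribution: $6,676.65 × 0.04 = $267.07
Taxable wages = $6,676.65 − $267.07 = $6,409.58
State income tax: $6,409.58 × 0.0475 = $304.46
Federal income tax: $6,409.58 × 0.1 = $640.96
City income tax: $6,409.58 × 0.02 = $128.19
State unemployment insurance (employee share): $6,676.65 × 0.01 = $66.77
OASDI: only $112,967.35 − $109,416.97 = $3,550.38 of this check is subject → $3,550.38 × 0.05 = $177.52
Total deductions = $267.07 + $304.46 + $640.96 + $128.19 + $66.77 + $177.52 = $1,584.97
Net pay = $6,676.65 − $1,584.97 = $5,091.68

$5,091.68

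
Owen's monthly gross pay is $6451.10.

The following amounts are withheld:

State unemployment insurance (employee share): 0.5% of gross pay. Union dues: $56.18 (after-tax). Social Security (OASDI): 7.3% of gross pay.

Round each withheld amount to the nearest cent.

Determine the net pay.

$5891.73

State unemployment insurance (employee share): $6451.10 × 0.005 = $32.26
Social Security (OASDI): $6451.10 × 0.073 = $470.93
Union dues: $56.18
Total deductions = $32.26 + $470.93 + $56.18 = $559.37
Net pay = $6451.10 − $559.37 = $5891.73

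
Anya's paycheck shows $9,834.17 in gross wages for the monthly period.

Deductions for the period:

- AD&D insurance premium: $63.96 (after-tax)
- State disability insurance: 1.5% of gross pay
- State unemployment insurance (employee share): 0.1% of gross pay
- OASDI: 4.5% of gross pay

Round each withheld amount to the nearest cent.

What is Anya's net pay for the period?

$9,170.33

State disability insurance: $9,834.17 × 0.015 = $147.51
OASDI: $9,834.17 × 0.045 = $442.54
State unemployment insurance (employee share): $9,834.17 × 0.001 = $9.83
AD&D insurance premium: $63.96
Total deductions = $147.51 + $442.54 + $9.83 + $63.96 = $663.84
Net pay = $9,834.17 − $663.84 = $9,170.33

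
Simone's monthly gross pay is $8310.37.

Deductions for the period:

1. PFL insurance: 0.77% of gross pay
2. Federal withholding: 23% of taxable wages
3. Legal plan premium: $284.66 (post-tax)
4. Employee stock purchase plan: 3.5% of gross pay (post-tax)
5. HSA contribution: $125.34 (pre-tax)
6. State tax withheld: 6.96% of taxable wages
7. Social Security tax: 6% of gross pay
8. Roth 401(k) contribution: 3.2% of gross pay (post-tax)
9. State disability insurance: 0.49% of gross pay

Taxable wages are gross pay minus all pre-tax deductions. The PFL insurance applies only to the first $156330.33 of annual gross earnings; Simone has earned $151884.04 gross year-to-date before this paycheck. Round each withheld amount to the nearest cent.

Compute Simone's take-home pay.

$4317.76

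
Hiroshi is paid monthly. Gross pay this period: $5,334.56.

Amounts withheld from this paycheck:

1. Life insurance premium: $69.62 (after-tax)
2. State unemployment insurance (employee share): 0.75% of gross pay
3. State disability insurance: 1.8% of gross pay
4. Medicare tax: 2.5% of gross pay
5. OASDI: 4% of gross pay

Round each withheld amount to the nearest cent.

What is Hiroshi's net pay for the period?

Medicare tax: $5,334.56 × 0.025 = $133.36
State unemployment insurance (employee share): $5,334.56 × 0.0075 = $40.01
OASDI: $5,334.56 × 0.04 = $213.38
State disability insurance: $5,334.56 × 0.018 = $96.02
Life insurance premium: $69.62
Total deductions = $133.36 + $40.01 + $213.38 + $96.02 + $69.62 = $552.39
Net pay = $5,334.56 − $552.39 = $4,782.17

$4,782.17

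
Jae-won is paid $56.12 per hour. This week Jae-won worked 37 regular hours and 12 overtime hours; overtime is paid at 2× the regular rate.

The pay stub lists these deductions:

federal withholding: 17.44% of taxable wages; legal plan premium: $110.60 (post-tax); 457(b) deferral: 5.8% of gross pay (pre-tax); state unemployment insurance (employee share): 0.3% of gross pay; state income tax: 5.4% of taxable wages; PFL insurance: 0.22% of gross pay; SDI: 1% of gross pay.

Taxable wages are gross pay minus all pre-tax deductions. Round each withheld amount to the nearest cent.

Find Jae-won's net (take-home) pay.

Regular pay: 37 × $56.12 = $2,076.44
Overtime pay: 12 × $56.12 × 2 = $1,346.88
Gross pay = $2,076.44 + $1,346.88 = $3,423.32
457(b) deferral: $3,423.32 × 0.058 = $198.55
Taxable wages = $3,423.32 − $198.55 = $3,224.77
Federal withholding: $3,224.77 × 0.1744 = $562.40
State income tax: $3,224.77 × 0.054 = $174.14
State unemployment insurance (employee share): $3,423.32 × 0.003 = $10.27
SDI: $3,423.32 × 0.01 = $34.23
PFL insurance: $3,423.32 × 0.0022 = $7.53
Legal plan premium: $110.60
Total deductions = $198.55 + $562.40 + $174.14 + $10.27 + $34.23 + $7.53 + $110.60 = $1,097.72
Net pay = $3,423.32 − $1,097.72 = $2,325.60

$2,325.60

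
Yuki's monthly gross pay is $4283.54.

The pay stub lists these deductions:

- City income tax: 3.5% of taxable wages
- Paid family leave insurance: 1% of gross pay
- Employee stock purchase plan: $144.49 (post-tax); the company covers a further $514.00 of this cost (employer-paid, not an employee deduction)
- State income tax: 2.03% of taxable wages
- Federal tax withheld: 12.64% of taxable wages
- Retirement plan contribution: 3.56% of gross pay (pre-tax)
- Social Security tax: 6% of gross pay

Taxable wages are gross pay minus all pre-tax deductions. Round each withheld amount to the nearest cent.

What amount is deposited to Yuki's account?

$2936.10

Retirement plan contribution: $4283.54 × 0.0356 = $152.49
Taxable wages = $4283.54 − $152.49 = $4131.05
State income tax: $4131.05 × 0.0203 = $83.86
Federal tax withheld: $4131.05 × 0.1264 = $522.16
City income tax: $4131.05 × 0.035 = $144.59
Paid family leave insurance: $4283.54 × 0.01 = $42.84
Social Security tax: $4283.54 × 0.06 = $257.01
Employee stock purchase plan: $144.49
(Employer's $514.00 toward employee stock purchase plan is not withheld from the employee.)
Total deductions = $152.49 + $83.86 + $522.16 + $144.59 + $42.84 + $257.01 + $144.49 = $1347.44
Net pay = $4283.54 − $1347.44 = $2936.10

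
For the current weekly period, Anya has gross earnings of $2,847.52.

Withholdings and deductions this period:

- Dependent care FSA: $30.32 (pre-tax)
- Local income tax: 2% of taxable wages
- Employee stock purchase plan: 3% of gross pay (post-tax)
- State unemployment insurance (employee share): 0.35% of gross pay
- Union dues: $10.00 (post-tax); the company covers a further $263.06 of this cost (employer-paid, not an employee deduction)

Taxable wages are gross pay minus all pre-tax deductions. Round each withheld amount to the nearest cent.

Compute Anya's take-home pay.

Dependent care FSA: $30.32
Taxable wages = $2,847.52 − $30.32 = $2,817.20
Local income tax: $2,817.20 × 0.02 = $56.34
State unemployment insurance (employee share): $2,847.52 × 0.0035 = $9.97
Union dues: $10.00
Employee stock purchase plan: $2,847.52 × 0.03 = $85.43
(Employer's $263.06 toward union dues is not withheld from the employee.)
Total deductions = $30.32 + $56.34 + $9.97 + $10.00 + $85.43 = $192.06
Net pay = $2,847.52 − $192.06 = $2,655.46

$2,655.46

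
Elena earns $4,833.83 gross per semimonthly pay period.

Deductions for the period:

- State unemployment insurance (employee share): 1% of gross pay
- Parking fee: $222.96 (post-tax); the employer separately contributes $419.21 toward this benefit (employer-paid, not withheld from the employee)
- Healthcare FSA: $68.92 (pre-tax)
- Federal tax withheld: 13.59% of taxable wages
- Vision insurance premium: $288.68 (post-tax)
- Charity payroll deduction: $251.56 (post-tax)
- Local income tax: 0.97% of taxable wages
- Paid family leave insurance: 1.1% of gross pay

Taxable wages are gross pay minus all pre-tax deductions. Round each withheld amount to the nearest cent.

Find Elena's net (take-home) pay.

$3,206.43

Healthcare FSA: $68.92
Taxable wages = $4,833.83 − $68.92 = $4,764.91
Federal tax withheld: $4,764.91 × 0.1359 = $647.55
Local income tax: $4,764.91 × 0.0097 = $46.22
Paid family leave insurance: $4,833.83 × 0.011 = $53.17
State unemployment insurance (employee share): $4,833.83 × 0.01 = $48.34
Parking fee: $222.96
Vision insurance premium: $288.68
Charity payroll deduction: $251.56
(Employer's $419.21 toward parking fee is not withheld from the employee.)
Total deductions = $68.92 + $647.55 + $46.22 + $53.17 + $48.34 + $222.96 + $288.68 + $251.56 = $1,627.40
Net pay = $4,833.83 − $1,627.40 = $3,206.43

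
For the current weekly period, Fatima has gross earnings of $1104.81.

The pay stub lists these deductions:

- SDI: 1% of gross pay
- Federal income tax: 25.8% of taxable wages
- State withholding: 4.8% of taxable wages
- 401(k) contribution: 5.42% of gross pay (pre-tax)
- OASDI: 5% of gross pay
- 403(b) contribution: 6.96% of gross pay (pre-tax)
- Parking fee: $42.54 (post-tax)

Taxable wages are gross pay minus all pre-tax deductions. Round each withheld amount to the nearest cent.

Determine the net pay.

$562.99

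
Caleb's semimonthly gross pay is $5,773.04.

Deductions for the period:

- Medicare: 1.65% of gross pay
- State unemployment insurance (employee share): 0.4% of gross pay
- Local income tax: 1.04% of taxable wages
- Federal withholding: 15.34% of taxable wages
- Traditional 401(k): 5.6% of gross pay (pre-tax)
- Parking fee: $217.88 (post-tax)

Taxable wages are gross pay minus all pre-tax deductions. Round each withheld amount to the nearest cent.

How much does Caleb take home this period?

Traditional 401(k): $5,773.04 × 0.056 = $323.29
Taxable wages = $5,773.04 − $323.29 = $5,449.75
Local income tax: $5,449.75 × 0.0104 = $56.68
Federal withholding: $5,449.75 × 0.1534 = $835.99
Medicare: $5,773.04 × 0.0165 = $95.26
State unemployment insurance (employee share): $5,773.04 × 0.004 = $23.09
Parking fee: $217.88
Total deductions = $323.29 + $56.68 + $835.99 + $95.26 + $23.09 + $217.88 = $1,552.19
Net pay = $5,773.04 − $1,552.19 = $4,220.85

$4,220.85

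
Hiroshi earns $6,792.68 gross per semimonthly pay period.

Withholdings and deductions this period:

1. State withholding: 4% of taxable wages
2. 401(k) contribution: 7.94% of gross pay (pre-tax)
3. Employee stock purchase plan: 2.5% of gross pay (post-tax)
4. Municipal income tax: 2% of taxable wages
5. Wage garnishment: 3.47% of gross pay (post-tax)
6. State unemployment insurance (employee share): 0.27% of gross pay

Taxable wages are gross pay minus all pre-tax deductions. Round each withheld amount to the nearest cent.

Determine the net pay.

401(k) contribution: $6,792.68 × 0.0794 = $539.34
Taxable wages = $6,792.68 − $539.34 = $6,253.34
State withholding: $6,253.34 × 0.04 = $250.13
Municipal income tax: $6,253.34 × 0.02 = $125.07
State unemployment insurance (employee share): $6,792.68 × 0.0027 = $18.34
Employee stock purchase plan: $6,792.68 × 0.025 = $169.82
Wage garnishment: $6,792.68 × 0.0347 = $235.71
Total deductions = $539.34 + $250.13 + $125.07 + $18.34 + $169.82 + $235.71 = $1,338.41
Net pay = $6,792.68 − $1,338.41 = $5,454.27

$5,454.27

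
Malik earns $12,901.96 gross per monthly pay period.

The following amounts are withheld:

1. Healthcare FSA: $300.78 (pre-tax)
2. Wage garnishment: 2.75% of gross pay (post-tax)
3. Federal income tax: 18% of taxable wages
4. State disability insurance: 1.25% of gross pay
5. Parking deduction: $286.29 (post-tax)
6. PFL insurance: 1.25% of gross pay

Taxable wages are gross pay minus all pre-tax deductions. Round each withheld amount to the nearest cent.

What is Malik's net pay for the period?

Healthcare FSA: $300.78
Taxable wages = $12,901.96 − $300.78 = $12,601.18
Federal income tax: $12,601.18 × 0.18 = $2,268.21
State disability insurance: $12,901.96 × 0.0125 = $161.27
PFL insurance: $12,901.96 × 0.0125 = $161.27
Wage garnishment: $12,901.96 × 0.0275 = $354.80
Parking deduction: $286.29
Total deductions = $300.78 + $2,268.21 + $161.27 + $161.27 + $354.80 + $286.29 = $3,532.62
Net pay = $12,901.96 − $3,532.62 = $9,369.34

$9,369.34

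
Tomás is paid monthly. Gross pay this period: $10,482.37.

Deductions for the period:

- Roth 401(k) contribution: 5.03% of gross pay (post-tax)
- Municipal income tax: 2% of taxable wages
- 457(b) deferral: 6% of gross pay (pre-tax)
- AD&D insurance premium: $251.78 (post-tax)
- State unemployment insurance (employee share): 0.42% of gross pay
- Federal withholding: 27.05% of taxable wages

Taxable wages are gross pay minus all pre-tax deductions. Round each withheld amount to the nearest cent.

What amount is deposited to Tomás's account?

$6,167.94

457(b) deferral: $10,482.37 × 0.06 = $628.94
Taxable wages = $10,482.37 − $628.94 = $9,853.43
Federal withholding: $9,853.43 × 0.2705 = $2,665.35
Municipal income tax: $9,853.43 × 0.02 = $197.07
State unemployment insurance (employee share): $10,482.37 × 0.0042 = $44.03
AD&D insurance premium: $251.78
Roth 401(k) contribution: $10,482.37 × 0.0503 = $527.26
Total deductions = $628.94 + $2,665.35 + $197.07 + $44.03 + $251.78 + $527.26 = $4,314.43
Net pay = $10,482.37 − $4,314.43 = $6,167.94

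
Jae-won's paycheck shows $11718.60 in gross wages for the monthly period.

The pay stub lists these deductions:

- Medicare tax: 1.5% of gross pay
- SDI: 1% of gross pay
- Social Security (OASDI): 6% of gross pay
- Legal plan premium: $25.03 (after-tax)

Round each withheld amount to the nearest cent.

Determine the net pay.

Social Security (OASDI): $11718.60 × 0.06 = $703.12
SDI: $11718.60 × 0.01 = $117.19
Medicare tax: $11718.60 × 0.015 = $175.78
Legal plan premium: $25.03
Total deductions = $703.12 + $117.19 + $175.78 + $25.03 = $1021.12
Net pay = $11718.60 − $1021.12 = $10697.48

$10697.48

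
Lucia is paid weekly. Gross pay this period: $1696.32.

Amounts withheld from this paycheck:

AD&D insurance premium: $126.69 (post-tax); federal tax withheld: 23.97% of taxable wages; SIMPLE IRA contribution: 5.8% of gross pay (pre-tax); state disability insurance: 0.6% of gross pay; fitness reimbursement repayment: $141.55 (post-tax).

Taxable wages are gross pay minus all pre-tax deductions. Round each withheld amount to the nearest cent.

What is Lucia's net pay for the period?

SIMPLE IRA contribution: $1696.32 × 0.058 = $98.39
Taxable wages = $1696.32 − $98.39 = $1597.93
Federal tax withheld: $1597.93 × 0.2397 = $383.02
State disability insurance: $1696.32 × 0.006 = $10.18
AD&D insurance premium: $126.69
Fitness reimbursement repayment: $141.55
Total deductions = $98.39 + $383.02 + $10.18 + $126.69 + $141.55 = $759.83
Net pay = $1696.32 − $759.83 = $936.49

$936.49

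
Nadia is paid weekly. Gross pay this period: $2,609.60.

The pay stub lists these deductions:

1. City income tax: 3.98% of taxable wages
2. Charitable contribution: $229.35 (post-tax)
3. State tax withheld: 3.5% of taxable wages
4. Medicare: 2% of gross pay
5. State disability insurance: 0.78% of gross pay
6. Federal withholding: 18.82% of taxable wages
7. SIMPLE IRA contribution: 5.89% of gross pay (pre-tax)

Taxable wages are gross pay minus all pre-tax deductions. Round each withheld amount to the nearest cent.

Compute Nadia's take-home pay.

$1,508.10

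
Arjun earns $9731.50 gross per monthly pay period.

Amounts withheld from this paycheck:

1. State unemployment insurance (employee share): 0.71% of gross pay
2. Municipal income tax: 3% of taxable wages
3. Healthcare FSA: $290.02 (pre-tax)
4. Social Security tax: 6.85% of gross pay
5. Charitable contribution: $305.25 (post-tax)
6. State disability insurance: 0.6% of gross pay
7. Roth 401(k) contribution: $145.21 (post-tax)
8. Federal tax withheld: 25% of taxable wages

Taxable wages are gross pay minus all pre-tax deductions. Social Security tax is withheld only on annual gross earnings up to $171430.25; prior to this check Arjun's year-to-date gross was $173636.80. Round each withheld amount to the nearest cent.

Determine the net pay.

$6219.93

Healthcare FSA: $290.02
Taxable wages = $9731.50 − $290.02 = $9441.48
Federal tax withheld: $9441.48 × 0.25 = $2360.37
Municipal income tax: $9441.48 × 0.03 = $283.24
State disability insurance: $9731.50 × 0.006 = $58.39
Social Security tax: annual cap $171430.25 already reached (YTD $173636.80), so $0.00
State unemployment insurance (employee share): $9731.50 × 0.0071 = $69.09
Charitable contribution: $305.25
Roth 401(k) contribution: $145.21
Total deductions = $290.02 + $2360.37 + $283.24 + $58.39 + $0.00 + $69.09 + $305.25 + $145.21 = $3511.57
Net pay = $9731.50 − $3511.57 = $6219.93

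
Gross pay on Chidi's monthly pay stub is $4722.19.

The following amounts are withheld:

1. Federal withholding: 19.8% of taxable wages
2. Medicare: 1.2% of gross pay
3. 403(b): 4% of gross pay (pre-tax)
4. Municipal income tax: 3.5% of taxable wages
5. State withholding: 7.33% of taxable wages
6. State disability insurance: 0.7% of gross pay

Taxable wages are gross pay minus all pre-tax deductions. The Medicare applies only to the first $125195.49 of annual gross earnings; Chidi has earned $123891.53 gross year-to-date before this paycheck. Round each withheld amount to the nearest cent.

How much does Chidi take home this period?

403(b): $4722.19 × 0.04 = $188.89
Taxable wages = $4722.19 − $188.89 = $4533.30
State withholding: $4533.30 × 0.0733 = $332.29
Municipal income tax: $4533.30 × 0.035 = $158.67
Federal withholding: $4533.30 × 0.198 = $897.59
Medicare: only $125195.49 − $123891.53 = $1303.96 of this check is subject → $1303.96 × 0.012 = $15.65
State disability insurance: $4722.19 × 0.007 = $33.06
Total deductions = $188.89 + $332.29 + $158.67 + $897.59 + $15.65 + $33.06 = $1626.15
Net pay = $4722.19 − $1626.15 = $3096.04

$3096.04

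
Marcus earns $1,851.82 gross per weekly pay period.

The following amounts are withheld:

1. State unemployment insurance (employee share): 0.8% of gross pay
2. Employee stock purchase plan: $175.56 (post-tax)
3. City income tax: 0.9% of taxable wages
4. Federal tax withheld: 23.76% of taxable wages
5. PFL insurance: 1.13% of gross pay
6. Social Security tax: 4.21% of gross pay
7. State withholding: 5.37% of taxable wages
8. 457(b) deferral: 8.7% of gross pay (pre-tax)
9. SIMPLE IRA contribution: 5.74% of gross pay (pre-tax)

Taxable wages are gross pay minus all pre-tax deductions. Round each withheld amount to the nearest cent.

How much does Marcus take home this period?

$819.36

SIMPLE IRA contribution: $1,851.82 × 0.0574 = $106.29
457(b) deferral: $1,851.82 × 0.087 = $161.11
Pre-tax total = $106.29 + $161.11 = $267.40
Taxable wages = $1,851.82 − $267.40 = $1,584.42
City income tax: $1,584.42 × 0.009 = $14.26
State withholding: $1,584.42 × 0.0537 = $85.08
Federal tax withheld: $1,584.42 × 0.2376 = $376.46
Social Security tax: $1,851.82 × 0.0421 = $77.96
PFL insurance: $1,851.82 × 0.0113 = $20.93
State unemployment insurance (employee share): $1,851.82 × 0.008 = $14.81
Employee stock purchase plan: $175.56
Total deductions = $106.29 + $161.11 + $14.26 + $85.08 + $376.46 + $77.96 + $20.93 + $14.81 + $175.56 = $1,032.46
Net pay = $1,851.82 − $1,032.46 = $819.36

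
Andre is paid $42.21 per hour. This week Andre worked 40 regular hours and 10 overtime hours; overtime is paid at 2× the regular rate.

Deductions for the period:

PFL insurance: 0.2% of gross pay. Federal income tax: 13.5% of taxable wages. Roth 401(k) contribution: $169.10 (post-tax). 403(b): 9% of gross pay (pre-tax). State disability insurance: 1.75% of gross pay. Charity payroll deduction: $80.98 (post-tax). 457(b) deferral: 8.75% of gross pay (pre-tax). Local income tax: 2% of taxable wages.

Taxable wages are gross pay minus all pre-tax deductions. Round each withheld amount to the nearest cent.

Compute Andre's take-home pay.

Regular pay: 40 × $42.21 = $1,688.40
Overtime pay: 10 × $42.21 × 2 = $844.20
Gross pay = $1,688.40 + $844.20 = $2,532.60
403(b): $2,532.60 × 0.09 = $227.93
457(b) deferral: $2,532.60 × 0.0875 = $221.60
Pre-tax total = $227.93 + $221.60 = $449.53
Taxable wages = $2,532.60 − $449.53 = $2,083.07
Local income tax: $2,083.07 × 0.02 = $41.66
Federal income tax: $2,083.07 × 0.135 = $281.21
PFL insurance: $2,532.60 × 0.002 = $5.07
State disability insurance: $2,532.60 × 0.0175 = $44.32
Charity payroll deduction: $80.98
Roth 401(k) contribution: $169.10
Total deductions = $227.93 + $221.60 + $41.66 + $281.21 + $5.07 + $44.32 + $80.98 + $169.10 = $1,071.87
Net pay = $2,532.60 − $1,071.87 = $1,460.73

$1,460.73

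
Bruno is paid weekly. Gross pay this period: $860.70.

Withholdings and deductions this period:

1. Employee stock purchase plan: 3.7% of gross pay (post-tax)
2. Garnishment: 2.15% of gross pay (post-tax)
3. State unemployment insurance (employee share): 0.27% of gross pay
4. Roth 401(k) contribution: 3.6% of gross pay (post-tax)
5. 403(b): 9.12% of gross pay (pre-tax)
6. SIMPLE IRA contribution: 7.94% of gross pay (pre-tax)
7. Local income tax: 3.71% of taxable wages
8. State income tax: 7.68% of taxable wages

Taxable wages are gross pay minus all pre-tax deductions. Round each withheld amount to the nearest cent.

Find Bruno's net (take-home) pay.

$548.89

SIMPLE IRA contribution: $860.70 × 0.0794 = $68.34
403(b): $860.70 × 0.0912 = $78.50
Pre-tax total = $68.34 + $78.50 = $146.84
Taxable wages = $860.70 − $146.84 = $713.86
State income tax: $713.86 × 0.0768 = $54.82
Local income tax: $713.86 × 0.0371 = $26.48
State unemployment insurance (employee share): $860.70 × 0.0027 = $2.32
Roth 401(k) contribution: $860.70 × 0.036 = $30.99
Garnishment: $860.70 × 0.0215 = $18.51
Employee stock purchase plan: $860.70 × 0.037 = $31.85
Total deductions = $68.34 + $78.50 + $54.82 + $26.48 + $2.32 + $30.99 + $18.51 + $31.85 = $311.81
Net pay = $860.70 − $311.81 = $548.89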